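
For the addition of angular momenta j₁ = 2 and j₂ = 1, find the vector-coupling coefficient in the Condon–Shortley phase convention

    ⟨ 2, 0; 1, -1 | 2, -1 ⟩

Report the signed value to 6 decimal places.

+0.707107  (= +√(1/2))

j₁+j₂−J=1  J+j₁−j₂=3  J−j₁+j₂=1  j₁+j₂+J+1=6
(j₁±m₁, j₂±m₂, J±M) = (2,2,0,2,1,3)
P² = 2
sum k=0..0:
  [0] +1/2 = 1/2
S = 1/2
C² = P²·S² = 1/2 ; C = +0.707107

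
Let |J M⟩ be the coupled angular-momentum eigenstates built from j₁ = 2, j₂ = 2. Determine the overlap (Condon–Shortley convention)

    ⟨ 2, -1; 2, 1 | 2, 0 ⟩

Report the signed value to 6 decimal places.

+√(1/14) ≈ +0.267261

triangle: 2!×2!×2!/7! = 8/5040
(j±m)!: 1!×3!×3!×1!×2!×2! = 144
prefactor² = (2J+1)×Δ×N² = 8/7
  k=1: −1/(1!×1!×2!×2!×0!×0!) = -1/4
  k=2: +1/(2!×0!×1!×1!×1!×1!) = 1/2
Σ = 1/4  ⇒  CG² = 8/7×1/4² = 1/14
CG = +√(1/14) = +0.267261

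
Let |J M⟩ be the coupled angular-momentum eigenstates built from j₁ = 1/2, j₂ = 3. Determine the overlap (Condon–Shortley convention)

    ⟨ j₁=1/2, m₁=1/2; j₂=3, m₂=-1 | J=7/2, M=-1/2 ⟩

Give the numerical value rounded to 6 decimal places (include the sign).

√[8·0!1!6!/8! · 1!0!2!4!3!4!] = √(6912/7)
  +(−1)^0/∏(0,0,0,2,1,4)! = 1/48  (running 1/48)
⟨..|..⟩ = √(6912/7)·(1/48) = +0.654654

+0.654654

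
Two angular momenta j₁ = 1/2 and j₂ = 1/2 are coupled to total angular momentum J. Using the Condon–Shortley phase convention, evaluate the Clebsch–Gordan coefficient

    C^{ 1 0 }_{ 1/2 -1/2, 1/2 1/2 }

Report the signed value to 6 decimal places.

j₁+j₂−J=0  J+j₁−j₂=1  J−j₁+j₂=1  j₁+j₂+J+1=3
(j₁±m₁, j₂±m₂, J±M) = (0,1,1,0,1,1)
P² = 1/2
sum k=0..0:
  [0] +1/1 = 1
S = 1
C² = P²·S² = 1/2 ; C = +0.707107

+0.707107  (= +√(1/2))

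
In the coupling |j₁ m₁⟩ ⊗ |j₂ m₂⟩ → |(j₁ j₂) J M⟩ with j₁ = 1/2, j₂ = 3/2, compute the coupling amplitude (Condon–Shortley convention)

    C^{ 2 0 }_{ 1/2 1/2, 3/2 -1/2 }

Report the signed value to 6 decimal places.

triangle: 0!·1!·3!/5! = 6/120
(j±m)!: 1!·0!·1!·2!·2!·2! = 8
prefactor² = (2J+1)·Δ·N² = 2
  k=0: +1/(0!·0!·0!·1!·1!·2!) = 1/2
Σ = 1/2  ⇒  CG² = 2·1/2² = 1/2
CG = +√(1/2) = +0.707107

+√(1/2) ≈ +0.707107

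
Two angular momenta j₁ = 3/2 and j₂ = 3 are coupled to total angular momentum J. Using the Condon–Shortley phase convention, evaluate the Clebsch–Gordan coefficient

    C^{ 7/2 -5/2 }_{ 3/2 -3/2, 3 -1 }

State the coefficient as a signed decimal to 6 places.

j₁+j₂−J=1  J+j₁−j₂=2  J−j₁+j₂=5  j₁+j₂+J+1=9
(j₁±m₁, j₂±m₂, J±M) = (0,3,2,4,1,6)
P² = 7680/7
sum k=1..1:
  [1] −1/48 = -1/48
S = -1/48
C² = P²·S² = 10/21 ; C = -0.690066

-0.690066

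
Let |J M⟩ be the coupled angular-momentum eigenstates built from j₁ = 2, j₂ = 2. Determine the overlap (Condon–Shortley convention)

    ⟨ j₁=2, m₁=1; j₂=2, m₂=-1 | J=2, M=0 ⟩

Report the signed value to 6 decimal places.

j₁+j₂−J=2  J+j₁−j₂=2  J−j₁+j₂=2  j₁+j₂+J+1=7
(j₁±m₁, j₂±m₂, J±M) = (3,1,1,3,2,2)
P² = 8/7
sum k=0..1:
  [0] +1/2 = 1/2
  [1] −1/4 = -1/4
S = 1/4
C² = P²·S² = 1/14 ; C = +0.267261

+0.267261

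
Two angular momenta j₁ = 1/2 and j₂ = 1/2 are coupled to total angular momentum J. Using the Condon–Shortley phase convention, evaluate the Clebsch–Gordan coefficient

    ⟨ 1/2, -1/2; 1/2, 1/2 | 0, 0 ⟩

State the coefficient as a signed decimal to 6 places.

-0.707107

triangle: 1!×0!×0!/2! = 1/2
(j±m)!: 0!×1!×1!×0!×0!×0! = 1
prefactor² = (2J+1)×Δ×N² = 1/2
  k=1: −1/(1!×0!×0!×0!×0!×0!) = -1
Σ = -1  ⇒  CG² = 1/2×(-1)² = 1/2
CG = −√(1/2) = -0.707107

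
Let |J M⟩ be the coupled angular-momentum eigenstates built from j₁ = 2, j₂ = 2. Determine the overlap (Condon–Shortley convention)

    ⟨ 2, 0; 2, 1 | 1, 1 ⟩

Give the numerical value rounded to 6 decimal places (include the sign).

+0.547723  (= +√(3/10))

√[3·3!1!1!/6! · 2!2!3!1!2!0!] = √(6/5)
  +(−1)^2/∏(2,1,0,1,1,0)! = 1/2  (running 1/2)
⟨..|..⟩ = √(6/5)·(1/2) = +0.547723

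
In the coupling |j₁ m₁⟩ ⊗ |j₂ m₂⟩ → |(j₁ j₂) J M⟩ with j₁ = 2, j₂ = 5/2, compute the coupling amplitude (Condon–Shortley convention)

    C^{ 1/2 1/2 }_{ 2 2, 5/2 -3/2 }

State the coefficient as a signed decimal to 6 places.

+0.258199

j₁+j₂−J=4  J+j₁−j₂=0  J−j₁+j₂=1  j₁+j₂+J+1=6
(j₁±m₁, j₂±m₂, J±M) = (4,0,1,4,1,0)
P² = 192/5
sum k=0..0:
  [0] +1/24 = 1/24
S = 1/24
C² = P²·S² = 1/15 ; C = +0.258199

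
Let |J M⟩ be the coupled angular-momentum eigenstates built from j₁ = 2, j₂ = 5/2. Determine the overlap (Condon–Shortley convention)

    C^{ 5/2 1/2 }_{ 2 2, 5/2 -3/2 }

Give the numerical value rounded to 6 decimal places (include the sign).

triangle: 2!×2!×3!/8! = 24/40320
(j±m)!: 4!×0!×1!×4!×3!×2! = 6912
prefactor² = (2J+1)×Δ×N² = 864/35
  k=0: +1/(0!×2!×0!×1!×2!×2!) = 1/8
Σ = 1/8  ⇒  CG² = 864/35×1/8² = 27/70
CG = +√(27/70) = +0.621059

+0.621059  (= +√(27/70))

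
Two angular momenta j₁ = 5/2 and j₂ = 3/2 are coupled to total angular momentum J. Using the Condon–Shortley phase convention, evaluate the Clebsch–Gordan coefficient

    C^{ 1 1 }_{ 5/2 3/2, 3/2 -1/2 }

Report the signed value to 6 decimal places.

√[3·3!2!0!/6! · 4!1!1!2!2!0!] = √(24/5)
  +(−1)^1/∏(1,2,0,0,2,0)! = -1/4  (running -1/4)
⟨..|..⟩ = √(24/5)·(-1/4) = -0.547723

−√(3/10) ≈ -0.547723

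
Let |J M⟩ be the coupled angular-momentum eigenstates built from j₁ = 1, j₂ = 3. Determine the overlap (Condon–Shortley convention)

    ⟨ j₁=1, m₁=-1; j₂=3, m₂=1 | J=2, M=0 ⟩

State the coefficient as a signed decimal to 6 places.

+0.534522

√[5·2!0!4!/7! · 0!2!4!2!2!2!] = √(128/7)
  +(−1)^2/∏(2,0,0,2,0,2)! = 1/8  (running 1/8)
⟨..|..⟩ = √(128/7)·(1/8) = +0.534522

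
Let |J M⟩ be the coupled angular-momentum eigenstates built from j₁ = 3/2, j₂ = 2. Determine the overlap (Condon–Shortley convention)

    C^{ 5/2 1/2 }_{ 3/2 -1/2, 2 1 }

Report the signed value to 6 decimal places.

j₁+j₂−J=1  J+j₁−j₂=2  J−j₁+j₂=3  j₁+j₂+J+1=7
(j₁±m₁, j₂±m₂, J±M) = (1,2,3,1,3,2)
P² = 72/35
sum k=0..1:
  [0] +1/12 = 1/12
  [1] −1/2 = -1/2
S = -5/12
C² = P²·S² = 5/14 ; C = -0.597614

-0.597614  (= −√(5/14))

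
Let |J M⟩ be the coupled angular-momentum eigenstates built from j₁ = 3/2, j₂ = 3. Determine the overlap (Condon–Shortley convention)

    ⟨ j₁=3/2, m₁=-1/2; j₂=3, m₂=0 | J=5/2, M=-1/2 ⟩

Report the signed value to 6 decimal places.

triangle: 2!*1!*4!/8! = 48/40320
(j±m)!: 1!*2!*3!*3!*2!*3! = 864
prefactor² = (2J+1)*Δ*N² = 216/35
  k=1: −1/(1!*1!*1!*2!*0!*2!) = -1/4
  k=2: +1/(2!*0!*0!*1!*1!*3!) = 1/12
Σ = -1/6  ⇒  CG² = 216/35*(-1/6)² = 6/35
CG = −√(6/35) = -0.414039

−√(6/35) ≈ -0.414039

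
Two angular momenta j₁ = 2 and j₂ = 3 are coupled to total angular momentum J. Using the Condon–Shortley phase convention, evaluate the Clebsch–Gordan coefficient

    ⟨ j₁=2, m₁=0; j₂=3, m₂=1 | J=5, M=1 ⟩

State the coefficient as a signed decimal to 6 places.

+0.654654

triangle: 0!·4!·6!/11! = 17280/39916800
(j±m)!: 2!·2!·4!·2!·6!·4! = 3317760
prefactor² = (2J+1)·Δ·N² = 110592/7
  k=0: +1/(0!·0!·2!·4!·2!·2!) = 1/192
Σ = 1/192  ⇒  CG² = 110592/7·1/192² = 3/7
CG = +√(3/7) = +0.654654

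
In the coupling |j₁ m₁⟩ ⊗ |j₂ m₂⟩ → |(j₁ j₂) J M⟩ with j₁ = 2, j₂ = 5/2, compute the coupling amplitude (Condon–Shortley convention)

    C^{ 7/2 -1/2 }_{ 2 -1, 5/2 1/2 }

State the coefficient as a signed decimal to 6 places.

√[8·1!3!4!/9! · 1!3!3!2!3!4!] = √(1152/35)
  +(−1)^0/∏(0,1,3,3,0,1)! = 1/36  (running 1/36)
  +(−1)^1/∏(1,0,2,2,1,2)! = -1/8  (running -7/72)
⟨..|..⟩ = √(1152/35)·(-7/72) = -0.557773

-0.557773  (= −√(14/45))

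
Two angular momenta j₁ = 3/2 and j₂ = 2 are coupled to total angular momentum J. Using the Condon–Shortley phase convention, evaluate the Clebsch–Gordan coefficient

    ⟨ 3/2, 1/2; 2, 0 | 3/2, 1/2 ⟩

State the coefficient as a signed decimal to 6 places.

-0.447214  (= −√(1/5))

triangle: 2!×1!×2!/6! = 4/720
(j±m)!: 2!×1!×2!×2!×2!×1! = 16
prefactor² = (2J+1)×Δ×N² = 16/45
  k=0: +1/(0!×2!×1!×2!×0!×0!) = 1/4
  k=1: −1/(1!×1!×0!×1!×1!×1!) = -1
Σ = -3/4  ⇒  CG² = 16/45×(-3/4)² = 1/5
CG = −√(1/5) = -0.447214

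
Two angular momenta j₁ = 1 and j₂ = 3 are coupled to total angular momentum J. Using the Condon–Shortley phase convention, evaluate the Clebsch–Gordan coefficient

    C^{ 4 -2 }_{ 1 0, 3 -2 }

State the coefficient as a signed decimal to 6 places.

+0.654654

triangle: 0!×2!×6!/9! = 1440/362880
(j±m)!: 1!×1!×1!×5!×2!×6! = 172800
prefactor² = (2J+1)×Δ×N² = 43200/7
  k=0: +1/(0!×0!×1!×1!×1!×5!) = 1/120
Σ = 1/120  ⇒  CG² = 43200/7×1/120² = 3/7
CG = +√(3/7) = +0.654654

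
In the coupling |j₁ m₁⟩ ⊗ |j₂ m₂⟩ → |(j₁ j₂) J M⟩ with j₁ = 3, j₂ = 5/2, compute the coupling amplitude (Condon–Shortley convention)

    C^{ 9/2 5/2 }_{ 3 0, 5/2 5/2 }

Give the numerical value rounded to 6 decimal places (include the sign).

-0.615457  (= −√(25/66))

triangle: 1!×5!×4!/11! = 2880/39916800
(j±m)!: 3!×3!×5!×0!×7!×2! = 43545600
prefactor² = (2J+1)×Δ×N² = 345600/11
  k=1: −1/(1!×0!×2!×4!×3!×0!) = -1/288
Σ = -1/288  ⇒  CG² = 345600/11×(-1/288)² = 25/66
CG = −√(25/66) = -0.615457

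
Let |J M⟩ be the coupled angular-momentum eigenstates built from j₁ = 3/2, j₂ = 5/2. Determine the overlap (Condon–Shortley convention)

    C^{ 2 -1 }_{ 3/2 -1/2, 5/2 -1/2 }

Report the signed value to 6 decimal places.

j₁+j₂−J=2  J+j₁−j₂=1  J−j₁+j₂=3  j₁+j₂+J+1=7
(j₁±m₁, j₂±m₂, J±M) = (1,2,2,3,1,3)
P² = 12/7
sum k=1..2:
  [1] −1/2 = -1/2
  [2] +1/12 = 1/12
S = -5/12
C² = P²·S² = 25/84 ; C = -0.545545

−√(25/84) ≈ -0.545545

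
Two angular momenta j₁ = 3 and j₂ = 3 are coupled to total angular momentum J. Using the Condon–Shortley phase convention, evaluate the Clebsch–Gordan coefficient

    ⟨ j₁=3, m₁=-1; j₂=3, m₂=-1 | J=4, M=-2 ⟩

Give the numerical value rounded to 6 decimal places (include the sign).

√[9·2!4!4!/11! · 2!4!2!4!2!6!] = √(331776/385)
  +(−1)^0/∏(0,2,4,2,0,2)! = 1/192  (running 1/192)
  +(−1)^1/∏(1,1,3,1,1,3)! = -1/36  (running -13/576)
  +(−1)^2/∏(2,0,2,0,2,4)! = 1/192  (running -5/288)
⟨..|..⟩ = √(331776/385)·(-5/288) = -0.509647

−√(20/77) = -0.509647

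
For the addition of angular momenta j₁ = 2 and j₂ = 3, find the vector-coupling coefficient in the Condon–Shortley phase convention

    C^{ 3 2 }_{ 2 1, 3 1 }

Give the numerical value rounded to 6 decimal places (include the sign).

triangle: 2!*2!*4!/9! = 96/362880
(j±m)!: 3!*1!*4!*2!*5!*1! = 34560
prefactor² = (2J+1)*Δ*N² = 64
  k=0: +1/(0!*2!*1!*4!*1!*0!) = 1/48
  k=1: −1/(1!*1!*0!*3!*2!*1!) = -1/12
Σ = -1/16  ⇒  CG² = 64*(-1/16)² = 1/4
CG = −√(1/4) = -0.500000

-0.500000  (= −√(1/4))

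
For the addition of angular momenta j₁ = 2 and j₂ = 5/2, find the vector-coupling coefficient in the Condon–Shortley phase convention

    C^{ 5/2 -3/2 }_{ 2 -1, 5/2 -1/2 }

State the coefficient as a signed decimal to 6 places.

√[6·2!2!3!/8! · 1!3!2!3!1!4!] = √(216/35)
  +(−1)^1/∏(1,1,2,1,0,2)! = -1/4  (running -1/4)
  +(−1)^2/∏(2,0,1,0,1,3)! = 1/12  (running -1/6)
⟨..|..⟩ = √(216/35)·(-1/6) = -0.414039

-0.414039  (= −√(6/35))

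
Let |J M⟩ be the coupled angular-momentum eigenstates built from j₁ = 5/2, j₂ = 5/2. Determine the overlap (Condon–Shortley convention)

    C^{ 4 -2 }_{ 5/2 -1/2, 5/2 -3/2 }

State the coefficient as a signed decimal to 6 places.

√[9·1!4!4!/10! · 2!3!1!4!2!6!] = √(20736/35)
  +(−1)^0/∏(0,1,3,1,1,3)! = 1/36  (running 1/36)
  +(−1)^1/∏(1,0,2,0,2,4)! = -1/96  (running 5/288)
⟨..|..⟩ = √(20736/35)·(5/288) = +0.422577

+√(5/28) = +0.422577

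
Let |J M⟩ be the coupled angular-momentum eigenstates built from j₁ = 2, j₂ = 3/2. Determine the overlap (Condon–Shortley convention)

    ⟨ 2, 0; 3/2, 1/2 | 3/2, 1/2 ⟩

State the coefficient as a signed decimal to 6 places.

−√(1/5) = -0.447214

triangle: 2!*2!*1!/6! = 4/720
(j±m)!: 2!*2!*2!*1!*2!*1! = 16
prefactor² = (2J+1)*Δ*N² = 16/45
  k=1: −1/(1!*1!*1!*1!*1!*0!) = -1
  k=2: +1/(2!*0!*0!*0!*2!*1!) = 1/4
Σ = -3/4  ⇒  CG² = 16/45*(-3/4)² = 1/5
CG = −√(1/5) = -0.447214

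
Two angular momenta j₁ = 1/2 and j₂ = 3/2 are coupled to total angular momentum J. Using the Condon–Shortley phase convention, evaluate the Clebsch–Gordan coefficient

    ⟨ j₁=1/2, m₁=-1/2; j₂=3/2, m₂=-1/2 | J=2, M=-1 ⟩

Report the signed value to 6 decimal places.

+√(3/4) ≈ +0.866025

triangle: 0!×1!×3!/5! = 6/120
(j±m)!: 0!×1!×1!×2!×1!×3! = 12
prefactor² = (2J+1)×Δ×N² = 3
  k=0: +1/(0!×0!×1!×1!×0!×2!) = 1/2
Σ = 1/2  ⇒  CG² = 3×1/2² = 3/4
CG = +√(3/4) = +0.866025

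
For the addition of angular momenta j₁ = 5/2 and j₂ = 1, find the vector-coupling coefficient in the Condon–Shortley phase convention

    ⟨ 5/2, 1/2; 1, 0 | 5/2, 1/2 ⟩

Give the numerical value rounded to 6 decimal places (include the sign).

+0.169031  (= +√(1/35))

√[6·1!4!1!/7! · 3!2!1!1!3!2!] = √(144/35)
  +(−1)^0/∏(0,1,2,1,2,0)! = 1/4  (running 1/4)
  +(−1)^1/∏(1,0,1,0,3,1)! = -1/6  (running 1/12)
⟨..|..⟩ = √(144/35)·(1/12) = +0.169031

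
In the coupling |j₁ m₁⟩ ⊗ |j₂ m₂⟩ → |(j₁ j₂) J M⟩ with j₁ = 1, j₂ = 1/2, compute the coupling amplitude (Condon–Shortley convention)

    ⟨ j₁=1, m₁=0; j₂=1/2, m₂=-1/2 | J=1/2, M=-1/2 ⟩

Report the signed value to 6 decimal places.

+0.577350  (= +√(1/3))

√[2·1!1!0!/3! · 1!1!0!1!0!1!] = √(1/3)
  +(−1)^0/∏(0,1,1,0,0,0)! = 1  (running 1)
⟨..|..⟩ = √(1/3)·(1) = +0.577350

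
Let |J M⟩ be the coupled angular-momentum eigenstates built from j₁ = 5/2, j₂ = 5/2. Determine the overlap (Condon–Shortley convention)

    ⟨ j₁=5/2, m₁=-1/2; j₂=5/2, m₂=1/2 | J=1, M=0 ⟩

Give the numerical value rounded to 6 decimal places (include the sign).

+√(1/70) = +0.119523

triangle: 4!×1!×1!/7! = 24/5040
(j±m)!: 2!×3!×3!×2!×1!×1! = 144
prefactor² = (2J+1)×Δ×N² = 72/35
  k=2: +1/(2!×2!×1!×1!×0!×0!) = 1/4
  k=3: −1/(3!×1!×0!×0!×1!×1!) = -1/6
Σ = 1/12  ⇒  CG² = 72/35×1/12² = 1/70
CG = +√(1/70) = +0.119523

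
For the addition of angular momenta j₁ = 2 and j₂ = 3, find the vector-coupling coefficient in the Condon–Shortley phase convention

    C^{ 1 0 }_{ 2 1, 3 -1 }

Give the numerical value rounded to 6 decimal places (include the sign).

√[3·4!0!2!/7! · 3!1!2!4!1!1!] = √(288/35)
  +(−1)^1/∏(1,3,0,1,0,1)! = -1/6  (running -1/6)
⟨..|..⟩ = √(288/35)·(-1/6) = -0.478091

−√(8/35) ≈ -0.478091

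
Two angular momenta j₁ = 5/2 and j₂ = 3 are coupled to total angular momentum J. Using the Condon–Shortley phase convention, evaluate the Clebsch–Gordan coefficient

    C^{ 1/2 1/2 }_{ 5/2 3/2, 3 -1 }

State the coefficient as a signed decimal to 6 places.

j₁+j₂−J=5  J+j₁−j₂=0  J−j₁+j₂=1  j₁+j₂+J+1=7
(j₁±m₁, j₂±m₂, J±M) = (4,1,2,4,1,0)
P² = 384/7
sum k=1..1:
  [1] −1/24 = -1/24
S = -1/24
C² = P²·S² = 2/21 ; C = -0.308607

-0.308607  (= −√(2/21))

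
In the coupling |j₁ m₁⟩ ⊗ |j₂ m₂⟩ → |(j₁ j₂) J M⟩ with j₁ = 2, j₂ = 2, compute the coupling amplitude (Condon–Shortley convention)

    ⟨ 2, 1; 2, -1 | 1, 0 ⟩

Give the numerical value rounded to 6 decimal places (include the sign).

−√(1/10) ≈ -0.316228

j₁+j₂−J=3  J+j₁−j₂=1  J−j₁+j₂=1  j₁+j₂+J+1=6
(j₁±m₁, j₂±m₂, J±M) = (3,1,1,3,1,1)
P² = 9/10
sum k=0..1:
  [0] +1/6 = 1/6
  [1] −1/2 = -1/2
S = -1/3
C² = P²·S² = 1/10 ; C = -0.316228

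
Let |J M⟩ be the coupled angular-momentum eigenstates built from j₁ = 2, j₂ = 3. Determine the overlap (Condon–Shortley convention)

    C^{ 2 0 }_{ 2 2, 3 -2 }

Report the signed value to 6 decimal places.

j₁+j₂−J=3  J+j₁−j₂=1  J−j₁+j₂=3  j₁+j₂+J+1=8
(j₁±m₁, j₂±m₂, J±M) = (4,0,1,5,2,2)
P² = 360/7
sum k=0..0:
  [0] +1/12 = 1/12
S = 1/12
C² = P²·S² = 5/14 ; C = +0.597614

+0.597614  (= +√(5/14))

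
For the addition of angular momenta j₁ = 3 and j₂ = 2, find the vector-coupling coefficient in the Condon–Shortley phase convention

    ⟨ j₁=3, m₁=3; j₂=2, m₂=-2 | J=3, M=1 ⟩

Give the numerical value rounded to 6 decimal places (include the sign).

triangle: 2!·4!·2!/9! = 96/362880
(j±m)!: 6!·0!·0!·4!·4!·2! = 829440
prefactor² = (2J+1)·Δ·N² = 1536
  k=0: +1/(0!·2!·0!·0!·4!·2!) = 1/96
Σ = 1/96  ⇒  CG² = 1536·1/96² = 1/6
CG = +√(1/6) = +0.408248

+0.408248  (= +√(1/6))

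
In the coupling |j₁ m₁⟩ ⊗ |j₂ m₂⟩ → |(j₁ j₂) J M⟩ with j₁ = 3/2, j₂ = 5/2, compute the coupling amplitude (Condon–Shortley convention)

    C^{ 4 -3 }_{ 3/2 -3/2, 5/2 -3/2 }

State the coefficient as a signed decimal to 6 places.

+0.790569

√[9·0!3!5!/9! · 0!3!1!4!1!7!] = √(12960)
  +(−1)^0/∏(0,0,3,1,0,4)! = 1/144  (running 1/144)
⟨..|..⟩ = √(12960)·(1/144) = +0.790569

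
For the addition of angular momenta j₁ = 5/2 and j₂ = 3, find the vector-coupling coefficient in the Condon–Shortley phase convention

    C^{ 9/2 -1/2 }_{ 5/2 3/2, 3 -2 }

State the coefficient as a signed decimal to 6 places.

+√(361/1386) ≈ +0.510355

j₁+j₂−J=1  J+j₁−j₂=4  J−j₁+j₂=5  j₁+j₂+J+1=11
(j₁±m₁, j₂±m₂, J±M) = (4,1,1,5,4,5)
P² = 460800/77
sum k=0..1:
  [0] +1/144 = 1/144
  [1] −1/2880 = -1/2880
S = 19/2880
C² = P²·S² = 361/1386 ; C = +0.510355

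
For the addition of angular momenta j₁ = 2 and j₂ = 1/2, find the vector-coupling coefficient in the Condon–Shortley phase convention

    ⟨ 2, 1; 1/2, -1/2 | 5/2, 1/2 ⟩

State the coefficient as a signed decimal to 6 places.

+0.632456

√[6·0!4!1!/6! · 3!1!0!1!3!2!] = √(72/5)
  +(−1)^0/∏(0,0,1,0,3,1)! = 1/6  (running 1/6)
⟨..|..⟩ = √(72/5)·(1/6) = +0.632456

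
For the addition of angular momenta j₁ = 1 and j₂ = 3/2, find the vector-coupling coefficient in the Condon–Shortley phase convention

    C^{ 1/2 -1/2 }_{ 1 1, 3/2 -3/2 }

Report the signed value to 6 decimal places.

+0.707107

√[2·2!0!1!/4! · 2!0!0!3!0!1!] = √(2)
  +(−1)^0/∏(0,2,0,0,0,1)! = 1/2  (running 1/2)
⟨..|..⟩ = √(2)·(1/2) = +0.707107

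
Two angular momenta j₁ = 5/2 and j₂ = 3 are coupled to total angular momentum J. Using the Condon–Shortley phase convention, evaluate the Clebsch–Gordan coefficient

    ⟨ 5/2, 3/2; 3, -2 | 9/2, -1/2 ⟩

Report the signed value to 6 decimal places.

j₁+j₂−J=1  J+j₁−j₂=4  J−j₁+j₂=5  j₁+j₂+J+1=11
(j₁±m₁, j₂±m₂, J±M) = (4,1,1,5,4,5)
P² = 460800/77
sum k=0..1:
  [0] +1/144 = 1/144
  [1] −1/2880 = -1/2880
S = 19/2880
C² = P²·S² = 361/1386 ; C = +0.510355

+0.510355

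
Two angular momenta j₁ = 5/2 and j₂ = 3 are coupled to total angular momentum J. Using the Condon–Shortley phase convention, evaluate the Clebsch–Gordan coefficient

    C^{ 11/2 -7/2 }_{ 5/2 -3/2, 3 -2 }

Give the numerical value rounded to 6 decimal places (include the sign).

j₁+j₂−J=0  J+j₁−j₂=5  J−j₁+j₂=6  j₁+j₂+J+1=12
(j₁±m₁, j₂±m₂, J±M) = (1,4,1,5,2,9)
P² = 49766400/11
sum k=0..0:
  [0] +1/2880 = 1/2880
S = 1/2880
C² = P²·S² = 6/11 ; C = +0.738549

+√(6/11) = +0.738549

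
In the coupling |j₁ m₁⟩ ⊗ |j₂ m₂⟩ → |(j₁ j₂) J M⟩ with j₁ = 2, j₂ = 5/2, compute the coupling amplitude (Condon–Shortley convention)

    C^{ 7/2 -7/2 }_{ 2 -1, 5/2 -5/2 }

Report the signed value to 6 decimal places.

triangle: 1!*3!*4!/9! = 144/362880
(j±m)!: 1!*3!*0!*5!*0!*7! = 3628800
prefactor² = (2J+1)*Δ*N² = 11520
  k=0: +1/(0!*1!*3!*0!*0!*4!) = 1/144
Σ = 1/144  ⇒  CG² = 11520*1/144² = 5/9
CG = +√(5/9) = +0.745356

+√(5/9) ≈ +0.745356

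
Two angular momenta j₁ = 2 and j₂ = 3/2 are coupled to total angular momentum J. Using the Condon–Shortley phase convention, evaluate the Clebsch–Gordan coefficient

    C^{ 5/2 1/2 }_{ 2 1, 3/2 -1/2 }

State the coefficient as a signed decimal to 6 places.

triangle: 1!*3!*2!/7! = 12/5040
(j±m)!: 3!*1!*1!*2!*3!*2! = 144
prefactor² = (2J+1)*Δ*N² = 72/35
  k=0: +1/(0!*1!*1!*1!*2!*1!) = 1/2
  k=1: −1/(1!*0!*0!*0!*3!*2!) = -1/12
Σ = 5/12  ⇒  CG² = 72/35*5/12² = 5/14
CG = +√(5/14) = +0.597614

+0.597614  (= +√(5/14))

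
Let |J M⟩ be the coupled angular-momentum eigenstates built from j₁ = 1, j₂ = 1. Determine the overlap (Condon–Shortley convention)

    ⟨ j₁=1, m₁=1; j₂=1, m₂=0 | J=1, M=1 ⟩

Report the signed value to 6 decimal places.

triangle: 1!×1!×1!/4! = 1/24
(j±m)!: 2!×0!×1!×1!×2!×0! = 4
prefactor² = (2J+1)×Δ×N² = 1/2
  k=0: +1/(0!×1!×0!×1!×1!×0!) = 1
Σ = 1  ⇒  CG² = 1/2×1² = 1/2
CG = +√(1/2) = +0.707107

+√(1/2) ≈ +0.707107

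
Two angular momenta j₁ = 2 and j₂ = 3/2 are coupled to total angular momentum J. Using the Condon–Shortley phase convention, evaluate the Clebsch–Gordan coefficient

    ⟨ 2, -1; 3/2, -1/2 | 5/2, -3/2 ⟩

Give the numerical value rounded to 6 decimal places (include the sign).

j₁+j₂−J=1  J+j₁−j₂=3  J−j₁+j₂=2  j₁+j₂+J+1=7
(j₁±m₁, j₂±m₂, J±M) = (1,3,1,2,1,4)
P² = 144/35
sum k=0..1:
  [0] +1/6 = 1/6
  [1] −1/4 = -1/4
S = -1/12
C² = P²·S² = 1/35 ; C = -0.169031

-0.169031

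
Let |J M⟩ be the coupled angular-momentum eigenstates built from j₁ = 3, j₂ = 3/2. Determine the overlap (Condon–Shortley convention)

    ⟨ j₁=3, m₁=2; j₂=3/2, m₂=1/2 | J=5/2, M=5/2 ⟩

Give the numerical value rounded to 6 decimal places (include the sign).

−√(5/14) ≈ -0.597614

√[6·2!4!1!/8! · 5!1!2!1!5!0!] = √(1440/7)
  +(−1)^1/∏(1,1,0,1,4,0)! = -1/24  (running -1/24)
⟨..|..⟩ = √(1440/7)·(-1/24) = -0.597614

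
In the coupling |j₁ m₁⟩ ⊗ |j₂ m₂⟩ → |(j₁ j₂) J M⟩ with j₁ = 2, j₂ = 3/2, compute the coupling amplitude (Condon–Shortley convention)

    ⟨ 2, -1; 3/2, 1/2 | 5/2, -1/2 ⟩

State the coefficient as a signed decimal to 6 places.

j₁+j₂−J=1  J+j₁−j₂=3  J−j₁+j₂=2  j₁+j₂+J+1=7
(j₁±m₁, j₂±m₂, J±M) = (1,3,2,1,2,3)
P² = 72/35
sum k=0..1:
  [0] +1/12 = 1/12
  [1] −1/2 = -1/2
S = -5/12
C² = P²·S² = 5/14 ; C = -0.597614

-0.597614  (= −√(5/14))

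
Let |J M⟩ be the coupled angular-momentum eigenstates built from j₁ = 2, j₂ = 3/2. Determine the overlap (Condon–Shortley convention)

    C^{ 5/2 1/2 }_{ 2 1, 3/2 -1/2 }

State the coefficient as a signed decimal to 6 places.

j₁+j₂−J=1  J+j₁−j₂=3  J−j₁+j₂=2  j₁+j₂+J+1=7
(j₁±m₁, j₂±m₂, J±M) = (3,1,1,2,3,2)
P² = 72/35
sum k=0..1:
  [0] +1/2 = 1/2
  [1] −1/12 = -1/12
S = 5/12
C² = P²·S² = 5/14 ; C = +0.597614

+√(5/14) ≈ +0.597614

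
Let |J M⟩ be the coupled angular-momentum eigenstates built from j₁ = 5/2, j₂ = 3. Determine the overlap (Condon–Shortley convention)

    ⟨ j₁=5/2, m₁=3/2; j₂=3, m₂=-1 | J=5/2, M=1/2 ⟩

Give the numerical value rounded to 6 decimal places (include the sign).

-0.169031

triangle: 3!·2!·3!/9! = 72/362880
(j±m)!: 4!·1!·2!·4!·3!·2! = 13824
prefactor² = (2J+1)·Δ·N² = 576/35
  k=0: +1/(0!·3!·1!·2!·1!·1!) = 1/12
  k=1: −1/(1!·2!·0!·1!·2!·2!) = -1/8
Σ = -1/24  ⇒  CG² = 576/35·(-1/24)² = 1/35
CG = −√(1/35) = -0.169031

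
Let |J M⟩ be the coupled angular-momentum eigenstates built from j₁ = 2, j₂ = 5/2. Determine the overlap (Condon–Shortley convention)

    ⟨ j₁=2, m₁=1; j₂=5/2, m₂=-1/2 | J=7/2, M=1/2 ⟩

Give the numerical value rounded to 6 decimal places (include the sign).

triangle: 1!*3!*4!/9! = 144/362880
(j±m)!: 3!*1!*2!*3!*4!*3! = 10368
prefactor² = (2J+1)*Δ*N² = 1152/35
  k=0: +1/(0!*1!*1!*2!*2!*2!) = 1/8
  k=1: −1/(1!*0!*0!*1!*3!*3!) = -1/36
Σ = 7/72  ⇒  CG² = 1152/35*7/72² = 14/45
CG = +√(14/45) = +0.557773

+√(14/45) ≈ +0.557773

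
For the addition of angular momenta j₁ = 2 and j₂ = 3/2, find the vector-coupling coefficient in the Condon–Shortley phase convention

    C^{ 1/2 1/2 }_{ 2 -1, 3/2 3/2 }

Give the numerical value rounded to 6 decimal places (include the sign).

√[2·3!1!0!/5! · 1!3!3!0!1!0!] = √(18/5)
  +(−1)^3/∏(3,0,0,0,1,0)! = -1/6  (running -1/6)
⟨..|..⟩ = √(18/5)·(-1/6) = -0.316228

-0.316228  (= −√(1/10))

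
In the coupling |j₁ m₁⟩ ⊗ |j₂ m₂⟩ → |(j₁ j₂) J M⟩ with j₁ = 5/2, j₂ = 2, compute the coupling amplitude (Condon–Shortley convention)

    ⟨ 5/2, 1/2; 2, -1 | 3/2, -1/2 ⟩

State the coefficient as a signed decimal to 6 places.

√[4·3!2!1!/7! · 3!2!1!3!1!2!] = √(48/35)
  +(−1)^0/∏(0,3,2,1,0,0)! = 1/12  (running 1/12)
  +(−1)^1/∏(1,2,1,0,1,1)! = -1/2  (running -5/12)
⟨..|..⟩ = √(48/35)·(-5/12) = -0.487950

-0.487950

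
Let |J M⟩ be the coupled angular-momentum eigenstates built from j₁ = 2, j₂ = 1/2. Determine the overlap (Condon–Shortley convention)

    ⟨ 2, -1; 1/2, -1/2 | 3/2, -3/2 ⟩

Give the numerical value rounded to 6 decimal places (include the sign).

+√(1/5) = +0.447214

triangle: 1!×3!×0!/5! = 6/120
(j±m)!: 1!×3!×0!×1!×0!×3! = 36
prefactor² = (2J+1)×Δ×N² = 36/5
  k=0: +1/(0!×1!×3!×0!×0!×0!) = 1/6
Σ = 1/6  ⇒  CG² = 36/5×1/6² = 1/5
CG = +√(1/5) = +0.447214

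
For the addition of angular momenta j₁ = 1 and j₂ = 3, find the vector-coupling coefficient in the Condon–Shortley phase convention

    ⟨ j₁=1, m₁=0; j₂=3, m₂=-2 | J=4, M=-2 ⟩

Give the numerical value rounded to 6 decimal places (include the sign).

triangle: 0!×2!×6!/9! = 1440/362880
(j±m)!: 1!×1!×1!×5!×2!×6! = 172800
prefactor² = (2J+1)×Δ×N² = 43200/7
  k=0: +1/(0!×0!×1!×1!×1!×5!) = 1/120
Σ = 1/120  ⇒  CG² = 43200/7×1/120² = 3/7
CG = +√(3/7) = +0.654654

+√(3/7) ≈ +0.654654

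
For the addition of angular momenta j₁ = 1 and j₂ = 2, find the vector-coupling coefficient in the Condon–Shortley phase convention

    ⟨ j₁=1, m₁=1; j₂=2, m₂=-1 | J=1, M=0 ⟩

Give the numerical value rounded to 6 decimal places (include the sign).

+0.547723  (= +√(3/10))

j₁+j₂−J=2  J+j₁−j₂=0  J−j₁+j₂=2  j₁+j₂+J+1=5
(j₁±m₁, j₂±m₂, J±M) = (2,0,1,3,1,1)
P² = 6/5
sum k=0..0:
  [0] +1/2 = 1/2
S = 1/2
C² = P²·S² = 3/10 ; C = +0.547723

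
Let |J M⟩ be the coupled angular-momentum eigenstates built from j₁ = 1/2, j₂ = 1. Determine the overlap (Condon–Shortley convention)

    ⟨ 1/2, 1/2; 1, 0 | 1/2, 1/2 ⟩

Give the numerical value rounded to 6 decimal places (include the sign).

+0.577350  (= +√(1/3))

triangle: 1!*0!*1!/3! = 1/6
(j±m)!: 1!*0!*1!*1!*1!*0! = 1
prefactor² = (2J+1)*Δ*N² = 1/3
  k=0: +1/(0!*1!*0!*1!*0!*0!) = 1
Σ = 1  ⇒  CG² = 1/3*1² = 1/3
CG = +√(1/3) = +0.577350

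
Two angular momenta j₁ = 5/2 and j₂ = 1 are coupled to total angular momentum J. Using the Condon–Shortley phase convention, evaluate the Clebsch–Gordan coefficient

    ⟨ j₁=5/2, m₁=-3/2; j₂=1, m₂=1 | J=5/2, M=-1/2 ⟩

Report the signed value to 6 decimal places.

-0.676123

√[6·1!4!1!/7! · 1!4!2!0!2!3!] = √(576/35)
  +(−1)^1/∏(1,0,3,1,1,0)! = -1/6  (running -1/6)
⟨..|..⟩ = √(576/35)·(-1/6) = -0.676123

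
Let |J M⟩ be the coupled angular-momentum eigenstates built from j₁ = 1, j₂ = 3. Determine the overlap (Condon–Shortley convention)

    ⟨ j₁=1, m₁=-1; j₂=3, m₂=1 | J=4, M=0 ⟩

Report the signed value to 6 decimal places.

+√(3/14) ≈ +0.462910

j₁+j₂−J=0  J+j₁−j₂=2  J−j₁+j₂=6  j₁+j₂+J+1=9
(j₁±m₁, j₂±m₂, J±M) = (0,2,4,2,4,4)
P² = 13824/7
sum k=0..0:
  [0] +1/96 = 1/96
S = 1/96
C² = P²·S² = 3/14 ; C = +0.462910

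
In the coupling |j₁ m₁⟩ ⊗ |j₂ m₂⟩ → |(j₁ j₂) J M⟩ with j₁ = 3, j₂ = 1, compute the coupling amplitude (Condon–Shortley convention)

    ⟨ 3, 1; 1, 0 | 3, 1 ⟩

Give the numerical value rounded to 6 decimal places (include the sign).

j₁+j₂−J=1  J+j₁−j₂=5  J−j₁+j₂=1  j₁+j₂+J+1=8
(j₁±m₁, j₂±m₂, J±M) = (4,2,1,1,4,2)
P² = 48
sum k=0..1:
  [0] +1/12 = 1/12
  [1] −1/24 = -1/24
S = 1/24
C² = P²·S² = 1/12 ; C = +0.288675

+√(1/12) ≈ +0.288675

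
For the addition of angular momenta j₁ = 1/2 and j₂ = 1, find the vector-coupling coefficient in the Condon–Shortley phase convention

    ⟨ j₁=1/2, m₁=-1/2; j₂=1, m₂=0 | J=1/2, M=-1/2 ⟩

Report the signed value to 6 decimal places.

-0.577350

j₁+j₂−J=1  J+j₁−j₂=0  J−j₁+j₂=1  j₁+j₂+J+1=3
(j₁±m₁, j₂±m₂, J±M) = (0,1,1,1,0,1)
P² = 1/3
sum k=1..1:
  [1] −1/1 = -1
S = -1
C² = P²·S² = 1/3 ; C = -0.577350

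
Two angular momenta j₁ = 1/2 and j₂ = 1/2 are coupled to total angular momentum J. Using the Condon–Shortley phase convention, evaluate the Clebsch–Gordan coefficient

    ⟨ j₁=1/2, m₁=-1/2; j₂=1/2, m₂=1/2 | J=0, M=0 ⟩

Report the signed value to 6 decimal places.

√[1·1!0!0!/2! · 0!1!1!0!0!0!] = √(1/2)
  +(−1)^1/∏(1,0,0,0,0,0)! = -1  (running -1)
⟨..|..⟩ = √(1/2)·(-1) = -0.707107

-0.707107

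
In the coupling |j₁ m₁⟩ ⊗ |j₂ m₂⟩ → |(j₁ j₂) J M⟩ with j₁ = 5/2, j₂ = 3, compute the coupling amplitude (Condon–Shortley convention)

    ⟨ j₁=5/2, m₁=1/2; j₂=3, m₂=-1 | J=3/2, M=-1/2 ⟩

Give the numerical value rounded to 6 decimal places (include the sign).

-0.097590  (= −√(1/105))

j₁+j₂−J=4  J+j₁−j₂=1  J−j₁+j₂=2  j₁+j₂+J+1=8
(j₁±m₁, j₂±m₂, J±M) = (3,2,2,4,1,2)
P² = 192/35
sum k=1..2:
  [1] −1/6 = -1/6
  [2] +1/8 = 1/8
S = -1/24
C² = P²·S² = 1/105 ; C = -0.097590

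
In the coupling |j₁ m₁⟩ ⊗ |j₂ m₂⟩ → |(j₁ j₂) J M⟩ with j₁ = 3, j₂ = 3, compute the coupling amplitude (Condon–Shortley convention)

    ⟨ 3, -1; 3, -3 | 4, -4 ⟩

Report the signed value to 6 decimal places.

triangle: 2!×4!×4!/11! = 1152/39916800
(j±m)!: 2!×4!×0!×6!×0!×8! = 1393459200
prefactor² = (2J+1)×Δ×N² = 3981312/11
  k=0: +1/(0!×2!×4!×0!×0!×4!) = 1/1152
Σ = 1/1152  ⇒  CG² = 3981312/11×1/1152² = 3/11
CG = +√(3/11) = +0.522233

+0.522233  (= +√(3/11))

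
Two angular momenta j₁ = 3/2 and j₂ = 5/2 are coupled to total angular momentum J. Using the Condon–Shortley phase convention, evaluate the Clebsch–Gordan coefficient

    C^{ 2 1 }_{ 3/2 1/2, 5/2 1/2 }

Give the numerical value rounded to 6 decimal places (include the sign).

-0.545545  (= −√(25/84))

j₁+j₂−J=2  J+j₁−j₂=1  J−j₁+j₂=3  j₁+j₂+J+1=7
(j₁±m₁, j₂±m₂, J±M) = (2,1,3,2,3,1)
P² = 12/7
sum k=0..1:
  [0] +1/12 = 1/12
  [1] −1/2 = -1/2
S = -5/12
C² = P²·S² = 25/84 ; C = -0.545545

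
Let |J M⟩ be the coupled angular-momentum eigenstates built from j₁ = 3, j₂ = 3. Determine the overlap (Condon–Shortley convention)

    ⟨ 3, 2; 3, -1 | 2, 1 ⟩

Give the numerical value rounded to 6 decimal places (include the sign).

j₁+j₂−J=4  J+j₁−j₂=2  J−j₁+j₂=2  j₁+j₂+J+1=9
(j₁±m₁, j₂±m₂, J±M) = (5,1,2,4,3,1)
P² = 320/7
sum k=0..1:
  [0] +1/48 = 1/48
  [1] −1/12 = -1/12
S = -1/16
C² = P²·S² = 5/28 ; C = -0.422577

-0.422577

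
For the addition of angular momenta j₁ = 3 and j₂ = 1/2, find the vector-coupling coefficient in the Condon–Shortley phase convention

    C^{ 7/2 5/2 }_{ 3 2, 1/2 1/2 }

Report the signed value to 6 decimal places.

+√(6/7) ≈ +0.925820

j₁+j₂−J=0  J+j₁−j₂=6  J−j₁+j₂=1  j₁+j₂+J+1=8
(j₁±m₁, j₂±m₂, J±M) = (5,1,1,0,6,1)
P² = 86400/7
sum k=0..0:
  [0] +1/120 = 1/120
S = 1/120
C² = P²·S² = 6/7 ; C = +0.925820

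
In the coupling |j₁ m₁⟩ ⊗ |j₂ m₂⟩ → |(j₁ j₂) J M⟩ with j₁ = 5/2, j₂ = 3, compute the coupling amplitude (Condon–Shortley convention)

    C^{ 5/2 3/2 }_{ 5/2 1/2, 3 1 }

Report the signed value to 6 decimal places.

j₁+j₂−J=3  J+j₁−j₂=2  J−j₁+j₂=3  j₁+j₂+J+1=9
(j₁±m₁, j₂±m₂, J±M) = (3,2,4,2,4,1)
P² = 576/35
sum k=1..2:
  [1] −1/12 = -1/12
  [2] +1/8 = 1/8
S = 1/24
C² = P²·S² = 1/35 ; C = +0.169031

+√(1/35) ≈ +0.169031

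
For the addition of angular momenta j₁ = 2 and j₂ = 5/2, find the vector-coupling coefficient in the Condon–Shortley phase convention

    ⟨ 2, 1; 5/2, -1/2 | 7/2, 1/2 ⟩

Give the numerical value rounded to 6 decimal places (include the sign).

+0.557773

j₁+j₂−J=1  J+j₁−j₂=3  J−j₁+j₂=4  j₁+j₂+J+1=9
(j₁±m₁, j₂±m₂, J±M) = (3,1,2,3,4,3)
P² = 1152/35
sum k=0..1:
  [0] +1/8 = 1/8
  [1] −1/36 = -1/36
S = 7/72
C² = P²·S² = 14/45 ; C = +0.557773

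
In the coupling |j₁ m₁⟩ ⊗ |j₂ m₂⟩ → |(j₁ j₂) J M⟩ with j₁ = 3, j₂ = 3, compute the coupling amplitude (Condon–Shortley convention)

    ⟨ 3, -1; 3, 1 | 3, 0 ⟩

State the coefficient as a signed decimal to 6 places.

√[7·3!3!3!/10! · 2!4!4!2!3!3!] = √(864/25)
  +(−1)^1/∏(1,2,3,3,0,0)! = -1/72  (running -1/72)
  +(−1)^2/∏(2,1,2,2,1,1)! = 1/8  (running 1/9)
  +(−1)^3/∏(3,0,1,1,2,2)! = -1/24  (running 5/72)
⟨..|..⟩ = √(864/25)·(5/72) = +0.408248

+√(1/6) ≈ +0.408248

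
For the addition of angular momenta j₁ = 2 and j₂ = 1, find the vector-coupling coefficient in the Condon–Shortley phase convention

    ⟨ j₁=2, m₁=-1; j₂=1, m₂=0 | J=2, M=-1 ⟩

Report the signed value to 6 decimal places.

triangle: 1!*3!*1!/6! = 6/720
(j±m)!: 1!*3!*1!*1!*1!*3! = 36
prefactor² = (2J+1)*Δ*N² = 3/2
  k=0: +1/(0!*1!*3!*1!*0!*0!) = 1/6
  k=1: −1/(1!*0!*2!*0!*1!*1!) = -1/2
Σ = -1/3  ⇒  CG² = 3/2*(-1/3)² = 1/6
CG = −√(1/6) = -0.408248

-0.408248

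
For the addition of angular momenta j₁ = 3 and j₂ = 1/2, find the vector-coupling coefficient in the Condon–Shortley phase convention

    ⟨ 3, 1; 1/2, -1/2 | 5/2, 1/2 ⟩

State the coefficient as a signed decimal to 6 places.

√[6·1!5!0!/7! · 4!2!0!1!3!2!] = √(576/7)
  +(−1)^0/∏(0,1,2,0,3,0)! = 1/12  (running 1/12)
⟨..|..⟩ = √(576/7)·(1/12) = +0.755929

+√(4/7) = +0.755929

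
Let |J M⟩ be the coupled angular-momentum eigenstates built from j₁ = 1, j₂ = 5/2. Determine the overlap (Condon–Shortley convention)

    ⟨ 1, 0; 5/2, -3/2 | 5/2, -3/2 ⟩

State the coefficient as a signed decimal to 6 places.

triangle: 1!·1!·4!/7! = 24/5040
(j±m)!: 1!·1!·1!·4!·1!·4! = 576
prefactor² = (2J+1)·Δ·N² = 576/35
  k=0: +1/(0!·1!·1!·1!·0!·3!) = 1/6
  k=1: −1/(1!·0!·0!·0!·1!·4!) = -1/24
Σ = 1/8  ⇒  CG² = 576/35·1/8² = 9/35
CG = +√(9/35) = +0.507093

+0.507093  (= +√(9/35))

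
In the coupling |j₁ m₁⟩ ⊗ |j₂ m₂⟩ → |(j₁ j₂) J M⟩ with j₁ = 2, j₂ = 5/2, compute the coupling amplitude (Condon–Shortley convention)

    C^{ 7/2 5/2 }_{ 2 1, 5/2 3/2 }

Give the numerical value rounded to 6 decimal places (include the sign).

triangle: 1!×3!×4!/9! = 144/362880
(j±m)!: 3!×1!×4!×1!×6!×1! = 103680
prefactor² = (2J+1)×Δ×N² = 2304/7
  k=0: +1/(0!×1!×1!×4!×2!×0!) = 1/48
  k=1: −1/(1!×0!×0!×3!×3!×1!) = -1/36
Σ = -1/144  ⇒  CG² = 2304/7×(-1/144)² = 1/63
CG = −√(1/63) = -0.125988

-0.125988  (= −√(1/63))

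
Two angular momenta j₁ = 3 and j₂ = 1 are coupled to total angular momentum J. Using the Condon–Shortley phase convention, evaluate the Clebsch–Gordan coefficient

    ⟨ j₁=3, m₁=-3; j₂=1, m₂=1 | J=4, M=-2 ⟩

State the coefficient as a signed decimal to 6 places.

+√(1/28) = +0.188982

√[9·0!6!2!/9! · 0!6!2!0!2!6!] = √(518400/7)
  +(−1)^0/∏(0,0,6,2,0,0)! = 1/1440  (running 1/1440)
⟨..|..⟩ = √(518400/7)·(1/1440) = +0.188982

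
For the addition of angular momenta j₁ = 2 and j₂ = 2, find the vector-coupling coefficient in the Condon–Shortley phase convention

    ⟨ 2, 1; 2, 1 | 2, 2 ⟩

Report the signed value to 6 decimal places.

-0.654654

j₁+j₂−J=2  J+j₁−j₂=2  J−j₁+j₂=2  j₁+j₂+J+1=7
(j₁±m₁, j₂±m₂, J±M) = (3,1,3,1,4,0)
P² = 48/7
sum k=1..1:
  [1] −1/4 = -1/4
S = -1/4
C² = P²·S² = 3/7 ; C = -0.654654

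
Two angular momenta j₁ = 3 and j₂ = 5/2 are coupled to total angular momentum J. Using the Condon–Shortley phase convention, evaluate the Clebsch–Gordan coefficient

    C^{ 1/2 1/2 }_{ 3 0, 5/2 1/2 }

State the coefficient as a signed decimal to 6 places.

√[2·5!1!0!/7! · 3!3!3!2!1!0!] = √(144/7)
  +(−1)^3/∏(3,2,0,0,1,0)! = -1/12  (running -1/12)
⟨..|..⟩ = √(144/7)·(-1/12) = -0.377964

-0.377964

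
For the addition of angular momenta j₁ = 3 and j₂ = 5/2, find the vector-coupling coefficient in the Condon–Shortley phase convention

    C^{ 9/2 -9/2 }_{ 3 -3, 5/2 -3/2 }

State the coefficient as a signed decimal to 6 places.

-0.738549  (= −√(6/11))

j₁+j₂−J=1  J+j₁−j₂=5  J−j₁+j₂=4  j₁+j₂+J+1=11
(j₁±m₁, j₂±m₂, J±M) = (0,6,1,4,0,9)
P² = 49766400/11
sum k=1..1:
  [1] −1/2880 = -1/2880
S = -1/2880
C² = P²·S² = 6/11 ; C = -0.738549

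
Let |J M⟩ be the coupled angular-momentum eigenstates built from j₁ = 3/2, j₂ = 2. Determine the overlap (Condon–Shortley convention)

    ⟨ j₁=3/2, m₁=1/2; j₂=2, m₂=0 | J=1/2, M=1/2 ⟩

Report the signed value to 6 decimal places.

√[2·3!0!1!/5! · 2!1!2!2!1!0!] = √(4/5)
  +(−1)^1/∏(1,2,0,1,0,0)! = -1/2  (running -1/2)
⟨..|..⟩ = √(4/5)·(-1/2) = -0.447214

−√(1/5) = -0.447214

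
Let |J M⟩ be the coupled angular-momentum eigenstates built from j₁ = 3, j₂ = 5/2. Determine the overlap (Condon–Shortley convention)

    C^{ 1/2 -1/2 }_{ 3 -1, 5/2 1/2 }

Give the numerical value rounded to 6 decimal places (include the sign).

-0.436436

triangle: 5!×1!×0!/7! = 120/5040
(j±m)!: 2!×4!×3!×2!×0!×1! = 576
prefactor² = (2J+1)×Δ×N² = 192/7
  k=3: −1/(3!×2!×1!×0!×0!×0!) = -1/12
Σ = -1/12  ⇒  CG² = 192/7×(-1/12)² = 4/21
CG = −√(4/21) = -0.436436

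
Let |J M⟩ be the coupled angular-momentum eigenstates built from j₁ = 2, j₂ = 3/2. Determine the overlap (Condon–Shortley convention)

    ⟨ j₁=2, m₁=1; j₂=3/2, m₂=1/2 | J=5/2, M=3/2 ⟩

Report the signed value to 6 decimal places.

+√(1/35) ≈ +0.169031

√[6·1!3!2!/7! · 3!1!2!1!4!1!] = √(144/35)
  +(−1)^0/∏(0,1,1,2,2,0)! = 1/4  (running 1/4)
  +(−1)^1/∏(1,0,0,1,3,1)! = -1/6  (running 1/12)
⟨..|..⟩ = √(144/35)·(1/12) = +0.169031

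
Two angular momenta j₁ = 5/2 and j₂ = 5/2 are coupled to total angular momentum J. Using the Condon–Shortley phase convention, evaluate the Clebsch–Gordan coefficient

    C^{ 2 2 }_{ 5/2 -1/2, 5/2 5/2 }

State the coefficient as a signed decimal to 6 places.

−√(5/28) ≈ -0.422577

j₁+j₂−J=3  J+j₁−j₂=2  J−j₁+j₂=2  j₁+j₂+J+1=8
(j₁±m₁, j₂±m₂, J±M) = (2,3,5,0,4,0)
P² = 720/7
sum k=3..3:
  [3] −1/24 = -1/24
S = -1/24
C² = P²·S² = 5/28 ; C = -0.422577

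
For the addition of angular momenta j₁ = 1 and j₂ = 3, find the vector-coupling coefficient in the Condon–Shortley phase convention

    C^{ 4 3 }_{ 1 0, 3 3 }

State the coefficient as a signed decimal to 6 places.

√[9·0!2!6!/9! · 1!1!6!0!7!1!] = √(129600)
  +(−1)^0/∏(0,0,1,6,1,0)! = 1/720  (running 1/720)
⟨..|..⟩ = √(129600)·(1/720) = +0.500000

+0.500000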